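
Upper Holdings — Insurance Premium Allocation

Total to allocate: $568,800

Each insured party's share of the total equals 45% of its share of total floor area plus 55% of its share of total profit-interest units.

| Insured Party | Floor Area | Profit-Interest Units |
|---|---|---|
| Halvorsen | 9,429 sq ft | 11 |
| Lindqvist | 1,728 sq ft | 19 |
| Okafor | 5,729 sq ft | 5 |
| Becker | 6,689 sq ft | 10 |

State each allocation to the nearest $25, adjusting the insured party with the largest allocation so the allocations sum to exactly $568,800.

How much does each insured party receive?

Halvorsen: $178,850; Lindqvist: $150,850; Okafor: $96,950; Becker: $142,150

Floor area total 23,575; profit-interest units total 45.
Composite weights (45% floor area + 55% profit-interest units): Halvorsen 0.3144; Lindqvist 0.2652; Okafor 0.1705; Becker 0.2499.
Proportional shares: Halvorsen 178,845.14; Lindqvist 150,849.35; Okafor 96,961.27; Becker 142,144.24.
At nearest $25: Halvorsen $178,850; Lindqvist $150,850; Okafor $96,950; Becker $142,150. Sum = $568,800.
Sum already equals the total — no adjustment.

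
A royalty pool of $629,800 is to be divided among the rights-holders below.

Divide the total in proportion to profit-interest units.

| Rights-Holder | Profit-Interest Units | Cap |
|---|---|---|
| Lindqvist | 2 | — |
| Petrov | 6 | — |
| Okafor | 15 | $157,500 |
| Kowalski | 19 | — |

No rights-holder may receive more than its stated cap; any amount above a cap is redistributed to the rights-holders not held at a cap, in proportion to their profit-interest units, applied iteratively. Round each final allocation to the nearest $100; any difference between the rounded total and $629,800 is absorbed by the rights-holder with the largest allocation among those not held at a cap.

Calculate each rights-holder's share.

Total profit-interest units = 42.
Pro-rata shares before constraints: Lindqvist 29,990.48; Petrov 89,971.43; Okafor 224,928.57; Kowalski 284,909.52.
Cap binds for Okafor ($157,500); residual $472,300 reallocated over remaining profit-interest units 27.
Shares after redistribution: Lindqvist 34,985.19 → $35,000; Petrov 104,955.56 → $105,000; Kowalski 332,359.26 → $332,400.
Rounding difference −$100 applied to Kowalski → $332,300.

Lindqvist: $35,000 | Petrov: $105,000 | Okafor: $157,500 | Kowalski: $332,300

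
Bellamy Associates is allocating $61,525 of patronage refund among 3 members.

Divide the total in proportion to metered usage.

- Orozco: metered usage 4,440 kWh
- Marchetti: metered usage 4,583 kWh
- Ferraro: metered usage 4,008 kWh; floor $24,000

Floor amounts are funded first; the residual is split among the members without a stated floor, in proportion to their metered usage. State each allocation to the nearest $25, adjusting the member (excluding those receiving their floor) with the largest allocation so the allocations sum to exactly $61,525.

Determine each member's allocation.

Guaranteed amounts: Ferraro $24,000. Remaining pool $37,525.
Remaining pool split over remaining metered usage 9,023: Orozco 18,465.14 → $18,475; Marchetti 19,059.86 → $19,050.

Orozco: $18,475 | Marchetti: $19,050 | Ferraro: $24,000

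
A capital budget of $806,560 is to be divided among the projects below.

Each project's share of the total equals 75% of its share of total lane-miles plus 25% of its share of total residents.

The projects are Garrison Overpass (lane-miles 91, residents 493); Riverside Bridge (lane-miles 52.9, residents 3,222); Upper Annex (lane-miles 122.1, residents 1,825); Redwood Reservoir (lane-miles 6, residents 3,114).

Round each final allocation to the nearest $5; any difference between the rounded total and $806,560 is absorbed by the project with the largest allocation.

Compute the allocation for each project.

Lane-miles total 272; residents total 8,654.
Combined weights (75% lane-miles + 25% residents): Garrison Overpass 0.2652; Riverside Bridge 0.2389; Upper Annex 0.3894; Redwood Reservoir 0.1065.
Pro-rata amounts: Garrison Overpass 213,868.33; Riverside Bridge 192,721.31; Upper Annex 314,069.69; Redwood Reservoir 85,900.67.
After rounding ($5): Garrison Overpass $213,870; Riverside Bridge $192,720; Upper Annex $314,070; Redwood Reservoir $85,900. Sum = $806,560.
Sum already equals the total — no adjustment.

Garrison Overpass: $213,870 · Riverside Bridge: $192,720 · Upper Annex: $314,070 · Redwood Reservoir: $85,900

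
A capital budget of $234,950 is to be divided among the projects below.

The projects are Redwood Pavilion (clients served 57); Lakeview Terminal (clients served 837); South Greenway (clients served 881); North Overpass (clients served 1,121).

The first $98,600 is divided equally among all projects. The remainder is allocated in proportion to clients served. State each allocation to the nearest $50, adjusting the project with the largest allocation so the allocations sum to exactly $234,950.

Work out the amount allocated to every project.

First tranche $98,600 split equally: $24,650 each.
Remainder $136,350 by clients served (total 2,896): Redwood Pavilion 2,683.68 → $2,700; Lakeview Terminal 39,407.79 → $39,400; South Greenway 41,479.40 → $41,500; North Overpass 52,779.13 → $52,800.
Rounding difference −$50 on remainder applied to North Overpass.
Totals: Redwood Pavilion $24,650 + $2,700 = $27,350; Lakeview Terminal $24,650 + $39,400 = $64,050; South Greenway $24,650 + $41,500 = $66,150; North Overpass $24,650 + $52,750 = $77,400.

Redwood Pavilion: $27,350 · Lakeview Terminal: $64,050 · South Greenway: $66,150 · North Overpass: $77,400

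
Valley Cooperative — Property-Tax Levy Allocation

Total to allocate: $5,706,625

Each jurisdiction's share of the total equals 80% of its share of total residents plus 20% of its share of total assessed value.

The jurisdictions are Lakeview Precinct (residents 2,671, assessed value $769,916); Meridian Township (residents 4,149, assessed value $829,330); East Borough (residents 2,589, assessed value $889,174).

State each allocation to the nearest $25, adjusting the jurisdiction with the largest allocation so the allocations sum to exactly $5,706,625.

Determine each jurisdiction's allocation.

Totals — residents 9,409, assessed value 2,488,420.
Composite weights (80% residents + 20% assessed value): Lakeview Precinct 0.2890; Meridian Township 0.4194; East Borough 0.2916.
Pro-rata amounts: Lakeview Precinct 1,649,109.73; Meridian Township 2,393,494.19; East Borough 1,664,021.08.
After rounding ($25): Lakeview Precinct $1,649,100; Meridian Township $2,393,500; East Borough $1,664,025. Sum = $5,706,625.
Rounded total matches; no reconciliation needed.

Lakeview Precinct: $1,649,100; Meridian Township: $2,393,500; East Borough: $1,664,025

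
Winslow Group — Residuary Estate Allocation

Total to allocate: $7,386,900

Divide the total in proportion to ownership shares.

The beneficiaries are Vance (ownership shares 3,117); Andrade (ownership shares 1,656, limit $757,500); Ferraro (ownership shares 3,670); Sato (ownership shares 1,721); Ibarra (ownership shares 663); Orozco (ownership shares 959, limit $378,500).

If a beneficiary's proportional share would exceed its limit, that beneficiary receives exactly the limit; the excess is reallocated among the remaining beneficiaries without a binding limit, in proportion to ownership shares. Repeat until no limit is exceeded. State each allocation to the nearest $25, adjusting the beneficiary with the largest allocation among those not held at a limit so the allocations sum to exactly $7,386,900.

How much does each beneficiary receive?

Vance: $2,124,525 · Andrade: $757,500 · Ferraro: $2,501,450 · Sato: $1,173,025 · Ibarra: $451,900 · Orozco: $378,500

Combined ownership shares = 11,786.
Pro-rata shares before constraints: Vance 1,953,586.23; Andrade 1,037,901.44; Ferraro 2,300,180.13; Sato 1,078,640.33; Ibarra 415,536.63; Orozco 601,055.24.
Capped: Andrade ($757,500), Orozco ($378,500); balance $6,250,900 reallocated over remaining ownership shares 9,171.
Redistributed shares: Vance 2,124,528.98 → $2,124,525; Ferraro 2,501,450.55 → $2,501,450; Sato 1,173,023.54 → $1,173,025; Ibarra 451,896.93 → $451,900.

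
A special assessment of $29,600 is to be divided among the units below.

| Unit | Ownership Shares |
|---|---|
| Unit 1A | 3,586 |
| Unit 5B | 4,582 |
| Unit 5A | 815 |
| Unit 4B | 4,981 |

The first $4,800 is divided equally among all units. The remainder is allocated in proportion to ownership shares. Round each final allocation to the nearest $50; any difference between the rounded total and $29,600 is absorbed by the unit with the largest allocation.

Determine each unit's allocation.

Unit 1A: $7,550 · Unit 5B: $9,350 · Unit 5A: $2,650 · Unit 4B: $10,050

Equal tier: $4,800 ÷ 4 = $1,200 apiece.
Remainder $24,800 by ownership shares (total 13,964): Unit 1A 6,368.72 → $6,350; Unit 5B 8,137.61 → $8,150; Unit 5A 1,447.44 → $1,450; Unit 4B 8,846.23 → $8,850.
Totals: Unit 1A $1,200 + $6,350 = $7,550; Unit 5B $1,200 + $8,150 = $9,350; Unit 5A $1,200 + $1,450 = $2,650; Unit 4B $1,200 + $8,850 = $10,050.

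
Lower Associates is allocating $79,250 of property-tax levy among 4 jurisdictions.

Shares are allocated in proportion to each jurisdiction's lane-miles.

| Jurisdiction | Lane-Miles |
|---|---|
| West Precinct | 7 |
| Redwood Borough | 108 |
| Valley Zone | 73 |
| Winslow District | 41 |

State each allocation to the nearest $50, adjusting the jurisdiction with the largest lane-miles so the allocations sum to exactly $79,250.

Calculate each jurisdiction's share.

Combined lane-miles = 7 + 108 + 73 + 41 = 229.
Pro-rata amounts: West Precinct 2,422.49; Redwood Borough 37,375.55; Valley Zone 25,263.10; Winslow District 14,188.86.
Rounded to nearest $50: West Precinct $2,400; Redwood Borough $37,400; Valley Zone $25,250; Winslow District $14,200. Sum = $79,250.
Sum already equals the total — no adjustment.

West Precinct: $2,400 · Redwood Borough: $37,400 · Valley Zone: $25,250 · Winslow District: $14,200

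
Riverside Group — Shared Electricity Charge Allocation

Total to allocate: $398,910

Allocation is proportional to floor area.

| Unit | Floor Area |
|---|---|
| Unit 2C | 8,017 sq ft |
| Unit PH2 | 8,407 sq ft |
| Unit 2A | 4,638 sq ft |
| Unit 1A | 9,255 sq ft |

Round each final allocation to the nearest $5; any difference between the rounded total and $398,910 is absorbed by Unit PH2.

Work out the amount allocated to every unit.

Total floor area = 30,317.
Proportional shares: Unit 2C 8,017/30,317 × $398,910 = 105,487.40; Unit PH2 8,407/30,317 × $398,910 = 110,619.00; Unit 2A 4,638/30,317 × $398,910 = 61,026.64; Unit 1A 9,255/30,317 × $398,910 = 121,776.96.
At nearest $5: Unit 2C $105,485; Unit PH2 $110,620; Unit 2A $61,025; Unit 1A $121,775. Sum = $398,905.
Difference $398,910 − $398,905 = +$5 applied to Unit PH2: Unit PH2 becomes $110,625.

Unit 2C: $105,485 | Unit PH2: $110,625 | Unit 2A: $61,025 | Unit 1A: $121,775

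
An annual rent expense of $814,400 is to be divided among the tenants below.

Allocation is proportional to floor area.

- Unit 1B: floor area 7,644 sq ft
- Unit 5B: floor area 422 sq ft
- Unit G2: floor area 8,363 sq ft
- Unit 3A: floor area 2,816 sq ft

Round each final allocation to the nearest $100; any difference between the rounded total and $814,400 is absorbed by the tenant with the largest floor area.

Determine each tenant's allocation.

Sum of floor area: 19,245.
Raw shares: Unit 1B 7,644/19,245 × $814,400 = 323,474.86; Unit 5B 422/19,245 × $814,400 = 17,857.98; Unit G2 8,363/19,245 × $814,400 = 353,901.13; Unit 3A 2,816/19,245 × $814,400 = 119,166.04.
Rounded to nearest $100: Unit 1B $323,500; Unit 5B $17,900; Unit G2 $353,900; Unit 3A $119,200. Sum = $814,500.
Difference $814,400 − $814,500 = −$100 applied to largest floor area (Unit G2): Unit G2 becomes $353,800.

Unit 1B: $323,500; Unit 5B: $17,900; Unit G2: $353,800; Unit 3A: $119,200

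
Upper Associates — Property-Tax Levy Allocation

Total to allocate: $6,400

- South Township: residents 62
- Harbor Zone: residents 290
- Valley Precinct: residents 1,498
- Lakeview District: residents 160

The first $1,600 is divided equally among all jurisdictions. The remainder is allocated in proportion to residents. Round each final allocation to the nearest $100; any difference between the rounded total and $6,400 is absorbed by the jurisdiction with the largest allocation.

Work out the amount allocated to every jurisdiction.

South Township: $500; Harbor Zone: $1,100; Valley Precinct: $4,000; Lakeview District: $800

Equal tier: $1,600 ÷ 4 = $400 apiece.
Remainder $4,800 by residents (total 2,010): South Township 148.06 → $100; Harbor Zone 692.54 → $700; Valley Precinct 3,577.31 → $3,600; Lakeview District 382.09 → $400.
Totals: South Township $400 + $100 = $500; Harbor Zone $400 + $700 = $1,100; Valley Precinct $400 + $3,600 = $4,000; Lakeview District $400 + $400 = $800.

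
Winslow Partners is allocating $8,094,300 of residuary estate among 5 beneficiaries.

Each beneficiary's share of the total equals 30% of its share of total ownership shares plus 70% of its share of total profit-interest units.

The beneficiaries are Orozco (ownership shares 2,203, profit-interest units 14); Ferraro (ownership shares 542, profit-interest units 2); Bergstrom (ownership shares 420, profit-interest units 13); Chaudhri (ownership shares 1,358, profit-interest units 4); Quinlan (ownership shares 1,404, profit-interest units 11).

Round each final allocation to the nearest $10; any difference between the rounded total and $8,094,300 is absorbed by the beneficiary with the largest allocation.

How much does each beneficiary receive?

Ownership shares total 5,927; profit-interest units total 44.
Blended shares (30% ownership shares + 70% profit-interest units): Orozco 0.3342; Ferraro 0.0593; Bergstrom 0.2281; Chaudhri 0.1324; Quinlan 0.2461.
Raw shares: Orozco 2,705,389.76; Ferraro 479,603.14; Bergstrom 1,846,122.27; Chaudhri 1,071,463.98; Quinlan 1,991,720.85.
After rounding ($10): Orozco $2,705,390; Ferraro $479,600; Bergstrom $1,846,120; Chaudhri $1,071,460; Quinlan $1,991,720. Sum = $8,094,290.
Difference $8,094,300 − $8,094,290 = +$10 applied to largest allocation (Orozco): Orozco becomes $2,705,400.

Orozco: $2,705,400; Ferraro: $479,600; Bergstrom: $1,846,120; Chaudhri: $1,071,460; Quinlan: $1,991,720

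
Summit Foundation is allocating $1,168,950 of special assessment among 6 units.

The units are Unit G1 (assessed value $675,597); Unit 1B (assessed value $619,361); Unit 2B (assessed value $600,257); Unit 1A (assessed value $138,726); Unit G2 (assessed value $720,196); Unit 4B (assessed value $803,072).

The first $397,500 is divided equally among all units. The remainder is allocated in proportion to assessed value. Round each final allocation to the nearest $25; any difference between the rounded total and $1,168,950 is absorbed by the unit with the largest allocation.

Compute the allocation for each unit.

Unit G1: $212,775 | Unit 1B: $200,575 | Unit 2B: $196,425 | Unit 1A: $96,325 | Unit G2: $222,450 | Unit 4B: $240,400

First tranche $397,500 split equally: $66,250 each.
Remainder $771,450 by assessed value (total 3,557,209): Unit G1 146,516.36 → $146,525; Unit 1B 134,320.49 → $134,325; Unit 2B 130,177.41 → $130,175; Unit 1A 30,085.43 → $30,075; Unit G2 156,188.52 → $156,200; Unit 4B 174,161.79 → $174,150.
Totals: Unit G1 $66,250 + $146,525 = $212,775; Unit 1B $66,250 + $134,325 = $200,575; Unit 2B $66,250 + $130,175 = $196,425; Unit 1A $66,250 + $30,075 = $96,325; Unit G2 $66,250 + $156,200 = $222,450; Unit 4B $66,250 + $174,150 = $240,400.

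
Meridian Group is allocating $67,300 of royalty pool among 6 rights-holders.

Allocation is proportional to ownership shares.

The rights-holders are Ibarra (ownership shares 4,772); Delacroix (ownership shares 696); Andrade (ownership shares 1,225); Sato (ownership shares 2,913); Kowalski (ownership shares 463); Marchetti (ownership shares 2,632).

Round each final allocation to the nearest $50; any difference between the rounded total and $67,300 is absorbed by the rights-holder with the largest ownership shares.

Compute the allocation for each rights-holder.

Ibarra: $25,250; Delacroix: $3,700; Andrade: $6,500; Sato: $15,450; Kowalski: $2,450; Marchetti: $13,950

Sum of ownership shares: 12,701.
Pro-rata amounts: Ibarra 4,772/12,701 × $67,300 = 25,285.85; Delacroix 696/12,701 × $67,300 = 3,687.96; Andrade 1,225/12,701 × $67,300 = 6,491.02; Sato 2,913/12,701 × $67,300 = 15,435.39; Kowalski 463/12,701 × $67,300 = 2,453.34; Marchetti 2,632/12,701 × $67,300 = 13,946.43.
After rounding ($50): Ibarra $25,300; Delacroix $3,700; Andrade $6,500; Sato $15,450; Kowalski $2,450; Marchetti $13,950. Sum = $67,350.
Difference $67,300 − $67,350 = −$50 applied to largest ownership shares (Ibarra): Ibarra becomes $25,250.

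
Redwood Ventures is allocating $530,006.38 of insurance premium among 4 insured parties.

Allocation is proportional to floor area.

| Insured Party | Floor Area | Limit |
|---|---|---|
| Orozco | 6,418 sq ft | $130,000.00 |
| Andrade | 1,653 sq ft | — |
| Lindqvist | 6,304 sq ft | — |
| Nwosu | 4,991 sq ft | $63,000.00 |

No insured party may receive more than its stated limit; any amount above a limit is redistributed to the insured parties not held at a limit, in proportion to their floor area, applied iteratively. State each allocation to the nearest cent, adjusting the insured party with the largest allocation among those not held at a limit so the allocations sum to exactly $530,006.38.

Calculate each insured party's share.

Orozco: $130,000.00; Andrade: $70,010.25; Lindqvist: $266,996.13; Nwosu: $63,000.00

Combined floor area = 19,366.
Unconstrained shares: Orozco 175,647.0591; Andrade 45,239.1070; Lindqvist 172,527.1207; Nwosu 136,593.0932.
Held at cap: Orozco ($130,000.00), Nwosu ($63,000.00); residual $337,006.38 reallocated over remaining floor area 7,957.
Shares after redistribution: Andrade 70,010.2484 → $70,010.25; Lindqvist 266,996.1316 → $266,996.13.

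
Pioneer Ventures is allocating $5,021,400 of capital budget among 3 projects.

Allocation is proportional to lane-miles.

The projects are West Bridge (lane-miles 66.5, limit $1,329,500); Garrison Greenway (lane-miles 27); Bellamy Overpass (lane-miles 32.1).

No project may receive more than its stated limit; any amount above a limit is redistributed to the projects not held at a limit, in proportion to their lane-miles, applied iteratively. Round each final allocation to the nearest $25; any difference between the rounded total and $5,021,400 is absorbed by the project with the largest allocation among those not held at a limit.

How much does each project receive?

Sum of lane-miles: 125.6.
Pro-rata shares before constraints: West Bridge 2,658,623.41; Garrison Greenway 1,079,441.08; Bellamy Overpass 1,283,335.51.
Held at cap: West Bridge ($1,329,500); remaining pool $3,691,900 reallocated over remaining lane-miles 59.1.
Shares after redistribution: Garrison Greenway 1,686,654.82 → $1,686,650; Bellamy Overpass 2,005,245.18 → $2,005,250.

West Bridge: $1,329,500 | Garrison Greenway: $1,686,650 | Bellamy Overpass: $2,005,250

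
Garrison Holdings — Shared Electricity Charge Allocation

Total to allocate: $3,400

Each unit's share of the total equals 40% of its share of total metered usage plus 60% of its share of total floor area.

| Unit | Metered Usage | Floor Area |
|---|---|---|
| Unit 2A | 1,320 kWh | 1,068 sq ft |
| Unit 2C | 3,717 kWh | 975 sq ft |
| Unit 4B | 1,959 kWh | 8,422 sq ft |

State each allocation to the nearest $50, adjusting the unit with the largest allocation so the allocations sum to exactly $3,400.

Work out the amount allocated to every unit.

Unit 2A: $450 | Unit 2C: $900 | Unit 4B: $2,050

Totals — metered usage 6,996, floor area 10,465.
Combined weights (40% metered usage + 60% floor area): Unit 2A 0.1367; Unit 2C 0.2684; Unit 4B 0.5949.
Proportional shares: Unit 2A 464.79; Unit 2C 912.64; Unit 4B 2,022.57.
After rounding ($50): Unit 2A $450; Unit 2C $900; Unit 4B $2,000. Sum = $3,350.
Difference $3,400 − $3,350 = +$50 applied to largest allocation (Unit 4B): Unit 4B becomes $2,050.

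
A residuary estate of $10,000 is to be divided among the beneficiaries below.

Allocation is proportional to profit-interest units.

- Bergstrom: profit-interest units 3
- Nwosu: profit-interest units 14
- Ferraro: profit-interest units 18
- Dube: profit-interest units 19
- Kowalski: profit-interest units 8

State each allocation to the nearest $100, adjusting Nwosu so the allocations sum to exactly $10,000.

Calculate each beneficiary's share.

Bergstrom: $500 · Nwosu: $2,200 · Ferraro: $2,900 · Dube: $3,100 · Kowalski: $1,300

Combined profit-interest units = 62.
Unrounded shares: Bergstrom 3/62 × $10,000 = 483.87; Nwosu 14/62 × $10,000 = 2,258.06; Ferraro 18/62 × $10,000 = 2,903.23; Dube 19/62 × $10,000 = 3,064.52; Kowalski 8/62 × $10,000 = 1,290.32.
Rounded to nearest $100: Bergstrom $500; Nwosu $2,300; Ferraro $2,900; Dube $3,100; Kowalski $1,300. Sum = $10,100.
Difference $10,000 − $10,100 = −$100 applied to Nwosu: Nwosu becomes $2,200.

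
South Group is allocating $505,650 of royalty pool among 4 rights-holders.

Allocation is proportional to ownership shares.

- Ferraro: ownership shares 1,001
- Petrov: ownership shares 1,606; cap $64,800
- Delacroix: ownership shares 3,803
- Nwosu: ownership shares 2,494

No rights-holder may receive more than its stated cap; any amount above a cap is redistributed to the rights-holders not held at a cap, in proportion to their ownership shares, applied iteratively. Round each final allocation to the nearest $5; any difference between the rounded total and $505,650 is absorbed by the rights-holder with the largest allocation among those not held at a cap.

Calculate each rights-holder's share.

Combined ownership shares = 8,904.
Unconstrained shares: Ferraro 56,845.87; Petrov 91,203.27; Delacroix 215,968.88; Nwosu 141,631.97.
Held at cap: Petrov ($64,800); balance $440,850 reallocated over remaining ownership shares 7,298.
Redistributed shares: Ferraro 60,467.37 → $60,465; Delacroix 229,727.67 → $229,730; Nwosu 150,654.96 → $150,655.

Ferraro: $60,465 | Petrov: $64,800 | Delacroix: $229,730 | Nwosu: $150,655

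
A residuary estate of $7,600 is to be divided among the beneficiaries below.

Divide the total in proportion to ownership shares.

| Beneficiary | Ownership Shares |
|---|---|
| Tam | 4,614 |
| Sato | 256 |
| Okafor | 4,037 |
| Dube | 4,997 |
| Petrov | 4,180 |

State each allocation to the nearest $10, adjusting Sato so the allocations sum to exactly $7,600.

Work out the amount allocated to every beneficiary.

Sum of ownership shares: 18,084.
Raw shares: Tam 4,614/18,084 × $7,600 = 1,939.08; Sato 256/18,084 × $7,600 = 107.59; Okafor 4,037/18,084 × $7,600 = 1,696.59; Dube 4,997/18,084 × $7,600 = 2,100.04; Petrov 4,180/18,084 × $7,600 = 1,756.69.
Rounded to nearest $10: Tam $1,940; Sato $110; Okafor $1,700; Dube $2,100; Petrov $1,760. Sum = $7,610.
Difference $7,600 − $7,610 = −$10 applied to Sato: Sato becomes $100.

Tam: $1,940 · Sato: $100 · Okafor: $1,700 · Dube: $2,100 · Petrov: $1,760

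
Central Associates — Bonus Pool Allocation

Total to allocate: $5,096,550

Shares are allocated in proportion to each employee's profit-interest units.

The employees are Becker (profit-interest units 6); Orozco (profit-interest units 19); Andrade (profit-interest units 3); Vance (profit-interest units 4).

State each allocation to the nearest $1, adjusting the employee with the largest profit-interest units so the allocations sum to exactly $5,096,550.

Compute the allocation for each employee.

Sum of profit-interest units: 32.
Raw shares: Becker 6/32 × $5,096,550 = 955,603.12; Orozco 19/32 × $5,096,550 = 3,026,076.56; Andrade 3/32 × $5,096,550 = 477,801.56; Vance 4/32 × $5,096,550 = 637,068.75.
At nearest $1: Becker $955,603; Orozco $3,026,077; Andrade $477,802; Vance $637,069. Sum = $5,096,551.
Difference $5,096,550 − $5,096,551 = −$1 applied to largest profit-interest units (Orozco): Orozco becomes $3,026,076.

Becker: $955,603; Orozco: $3,026,076; Andrade: $477,802; Vance: $637,069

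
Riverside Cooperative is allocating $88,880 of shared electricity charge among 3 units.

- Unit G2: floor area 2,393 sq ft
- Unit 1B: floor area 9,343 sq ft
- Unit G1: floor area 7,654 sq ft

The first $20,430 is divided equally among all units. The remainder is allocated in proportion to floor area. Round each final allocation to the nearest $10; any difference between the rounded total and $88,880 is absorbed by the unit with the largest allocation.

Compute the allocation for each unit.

First tranche $20,430 split equally: $6,810 each.
Remainder $68,450 by floor area (total 19,390): Unit G2 8,447.70 → $8,450; Unit 1B 32,982.38 → $32,980; Unit G1 27,019.92 → $27,020.
Totals: Unit G2 $6,810 + $8,450 = $15,260; Unit 1B $6,810 + $32,980 = $39,790; Unit G1 $6,810 + $27,020 = $33,830.

Unit G2: $15,260 · Unit 1B: $39,790 · Unit G1: $33,830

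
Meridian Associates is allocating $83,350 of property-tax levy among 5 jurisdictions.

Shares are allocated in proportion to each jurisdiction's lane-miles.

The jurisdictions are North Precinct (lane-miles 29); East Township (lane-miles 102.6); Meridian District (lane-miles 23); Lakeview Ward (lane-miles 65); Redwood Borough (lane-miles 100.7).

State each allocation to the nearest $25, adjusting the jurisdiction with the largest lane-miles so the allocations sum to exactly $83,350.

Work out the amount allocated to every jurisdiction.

Combined lane-miles = 29 + 102.6 + 23 + 65 + 100.7 = 320.3.
Proportional shares: North Precinct 7,546.52; East Township 26,699.06; Meridian District 5,985.17; Lakeview Ward 16,914.61; Redwood Borough 26,204.64.
At nearest $25: North Precinct $7,550; East Township $26,700; Meridian District $5,975; Lakeview Ward $16,925; Redwood Borough $26,200. Sum = $83,350.
Sum already equals the total — no adjustment.

North Precinct: $7,550; East Township: $26,700; Meridian District: $5,975; Lakeview Ward: $16,925; Redwood Borough: $26,200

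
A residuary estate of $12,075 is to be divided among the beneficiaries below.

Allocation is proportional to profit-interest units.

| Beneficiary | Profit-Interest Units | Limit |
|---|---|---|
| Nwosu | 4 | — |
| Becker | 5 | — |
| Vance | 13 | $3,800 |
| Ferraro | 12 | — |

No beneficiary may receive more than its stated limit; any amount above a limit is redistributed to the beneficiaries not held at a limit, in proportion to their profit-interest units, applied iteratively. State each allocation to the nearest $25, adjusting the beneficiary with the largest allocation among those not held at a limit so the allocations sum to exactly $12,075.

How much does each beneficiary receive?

Nwosu: $1,575; Becker: $1,975; Vance: $3,800; Ferraro: $4,725

Combined profit-interest units = 34.
Unconstrained shares: Nwosu 1,420.59; Becker 1,775.74; Vance 4,616.91; Ferraro 4,261.76.
Cap binds for Vance ($3,800); remaining pool $8,275 reallocated over remaining profit-interest units 21.
Remaining shares: Nwosu 1,576.19 → $1,575; Becker 1,970.24 → $1,975; Ferraro 4,728.57 → $4,725.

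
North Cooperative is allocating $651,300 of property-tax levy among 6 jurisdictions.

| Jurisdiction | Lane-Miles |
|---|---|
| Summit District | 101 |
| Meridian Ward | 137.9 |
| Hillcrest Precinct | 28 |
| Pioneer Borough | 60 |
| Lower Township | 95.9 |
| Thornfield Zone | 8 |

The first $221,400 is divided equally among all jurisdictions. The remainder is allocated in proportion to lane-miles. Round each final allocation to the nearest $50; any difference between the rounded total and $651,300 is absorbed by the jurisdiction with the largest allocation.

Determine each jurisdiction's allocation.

Summit District: $137,700 | Meridian Ward: $174,500 | Hillcrest Precinct: $64,850 | Pioneer Borough: $96,750 | Lower Township: $132,600 | Thornfield Zone: $44,900

First tranche $221,400 split equally: $36,900 each.
Remainder $429,900 by lane-miles (total 430.8): Summit District 100,789.00 → $100,800; Meridian Ward 137,611.91 → $137,600; Hillcrest Precinct 27,941.50 → $27,950; Pioneer Borough 59,874.65 → $59,850; Lower Township 95,699.65 → $95,700; Thornfield Zone 7,983.29 → $8,000.
Totals: Summit District $36,900 + $100,800 = $137,700; Meridian Ward $36,900 + $137,600 = $174,500; Hillcrest Precinct $36,900 + $27,950 = $64,850; Pioneer Borough $36,900 + $59,850 = $96,750; Lower Township $36,900 + $95,700 = $132,600; Thornfield Zone $36,900 + $8,000 = $44,900.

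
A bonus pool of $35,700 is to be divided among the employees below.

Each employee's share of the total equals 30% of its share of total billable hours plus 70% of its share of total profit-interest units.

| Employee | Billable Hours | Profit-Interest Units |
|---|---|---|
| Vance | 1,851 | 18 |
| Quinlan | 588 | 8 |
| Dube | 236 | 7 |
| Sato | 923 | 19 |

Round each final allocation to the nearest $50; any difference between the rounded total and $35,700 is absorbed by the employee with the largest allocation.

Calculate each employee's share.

Totals — billable hours 3,598, profit-interest units 52.
Blended shares (30% billable hours + 70% profit-interest units): Vance 0.3966; Quinlan 0.1567; Dube 0.1139; Sato 0.3327.
Unrounded shares: Vance 14,160.17; Quinlan 5,594.89; Dube 4,066.53; Sato 11,878.41.
Rounded to nearest $50: Vance $14,150; Quinlan $5,600; Dube $4,050; Sato $11,900. Sum = $35,700.
Rounded total matches; no reconciliation needed.

Vance: $14,150; Quinlan: $5,600; Dube: $4,050; Sato: $11,900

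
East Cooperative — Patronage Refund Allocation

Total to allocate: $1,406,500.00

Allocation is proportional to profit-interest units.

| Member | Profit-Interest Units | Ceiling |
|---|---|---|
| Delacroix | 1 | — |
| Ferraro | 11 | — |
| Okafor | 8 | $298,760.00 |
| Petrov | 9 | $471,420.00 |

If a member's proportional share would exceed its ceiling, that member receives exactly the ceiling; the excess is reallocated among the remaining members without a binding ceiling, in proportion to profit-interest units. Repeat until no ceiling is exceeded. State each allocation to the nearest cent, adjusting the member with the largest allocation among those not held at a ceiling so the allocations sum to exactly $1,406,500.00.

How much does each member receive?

Total profit-interest units = 29.
Unconstrained shares: Delacroix 48,500.0000; Ferraro 533,500.0000; Okafor 388,000.0000; Petrov 436,500.0000.
Capped: Okafor ($298,760.00); balance $1,107,740.00 reallocated over remaining profit-interest units 21.
Capped: Petrov ($471,420.00); balance $636,320.00 reallocated over remaining profit-interest units 12.
Redistributed shares: Delacroix 53,026.6667 → $53,026.67; Ferraro 583,293.3333 → $583,293.33.

Delacroix: $53,026.67; Ferraro: $583,293.33; Okafor: $298,760.00; Petrov: $471,420.00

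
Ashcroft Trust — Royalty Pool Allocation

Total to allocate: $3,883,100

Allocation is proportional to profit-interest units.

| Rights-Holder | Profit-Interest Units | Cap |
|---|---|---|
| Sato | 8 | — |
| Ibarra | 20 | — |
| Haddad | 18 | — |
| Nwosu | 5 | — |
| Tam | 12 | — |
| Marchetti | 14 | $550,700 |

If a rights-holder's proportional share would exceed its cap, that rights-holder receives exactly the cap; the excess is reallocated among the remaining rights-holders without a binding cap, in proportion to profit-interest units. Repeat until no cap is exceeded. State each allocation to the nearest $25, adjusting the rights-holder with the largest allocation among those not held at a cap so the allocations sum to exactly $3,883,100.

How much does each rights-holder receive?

Sato: $423,150 | Ibarra: $1,057,900 | Haddad: $952,125 | Nwosu: $264,475 | Tam: $634,750 | Marchetti: $550,700

Profit-interest units total: 77.
Unconstrained shares: Sato 403,438.96; Ibarra 1,008,597.40; Haddad 907,737.66; Nwosu 252,149.35; Tam 605,158.44; Marchetti 706,018.18.
Cap binds for Marchetti ($550,700); balance $3,332,400 reallocated over remaining profit-interest units 63.
Remaining shares: Sato 423,161.90 → $423,150; Ibarra 1,057,904.76 → $1,057,900; Haddad 952,114.29 → $952,125; Nwosu 264,476.19 → $264,475; Tam 634,742.86 → $634,750.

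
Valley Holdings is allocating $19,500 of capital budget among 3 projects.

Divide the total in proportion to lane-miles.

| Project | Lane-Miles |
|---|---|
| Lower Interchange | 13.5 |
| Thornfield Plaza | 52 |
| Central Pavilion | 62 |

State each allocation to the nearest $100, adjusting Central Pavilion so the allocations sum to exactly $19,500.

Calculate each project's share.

Sum of lane-miles: 127.5.
Raw shares: Lower Interchange 13.5/127.5 × $19,500 = 2,064.71; Thornfield Plaza 52/127.5 × $19,500 = 7,952.94; Central Pavilion 62/127.5 × $19,500 = 9,482.35.
After rounding ($100): Lower Interchange $2,100; Thornfield Plaza $8,000; Central Pavilion $9,500. Sum = $19,600.
Difference $19,500 − $19,600 = −$100 applied to Central Pavilion: Central Pavilion becomes $9,400.

Lower Interchange: $2,100 · Thornfield Plaza: $8,000 · Central Pavilion: $9,400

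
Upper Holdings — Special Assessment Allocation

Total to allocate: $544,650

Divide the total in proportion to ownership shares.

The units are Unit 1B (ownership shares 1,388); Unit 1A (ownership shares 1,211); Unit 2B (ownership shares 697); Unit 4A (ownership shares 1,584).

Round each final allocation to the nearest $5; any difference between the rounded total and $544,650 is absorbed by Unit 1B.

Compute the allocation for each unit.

Unit 1B: $154,910 · Unit 1A: $135,160 · Unit 2B: $77,790 · Unit 4A: $176,790

Ownership shares total: 4,880.
Unrounded shares: Unit 1B 1,388/4,880 × $544,650 = 154,912.75; Unit 1A 1,211/4,880 × $544,650 = 135,158.02; Unit 2B 697/4,880 × $544,650 = 77,791.20; Unit 4A 1,584/4,880 × $544,650 = 176,788.03.
Rounded to nearest $5: Unit 1B $154,915; Unit 1A $135,160; Unit 2B $77,790; Unit 4A $176,790. Sum = $544,655.
Difference $544,650 − $544,655 = −$5 applied to Unit 1B: Unit 1B becomes $154,910.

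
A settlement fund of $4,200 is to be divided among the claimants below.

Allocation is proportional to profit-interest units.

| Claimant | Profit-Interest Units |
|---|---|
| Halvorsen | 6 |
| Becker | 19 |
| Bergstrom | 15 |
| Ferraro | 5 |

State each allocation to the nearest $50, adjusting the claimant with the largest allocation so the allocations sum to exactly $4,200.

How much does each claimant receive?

Halvorsen: $550; Becker: $1,800; Bergstrom: $1,400; Ferraro: $450

Total profit-interest units = 45.
Pro-rata amounts: Halvorsen 6/45 × $4,200 = 560.00; Becker 19/45 × $4,200 = 1,773.33; Bergstrom 15/45 × $4,200 = 1,400.00; Ferraro 5/45 × $4,200 = 466.67.
At nearest $50: Halvorsen $550; Becker $1,750; Bergstrom $1,400; Ferraro $450. Sum = $4,150.
Difference $4,200 − $4,150 = +$50 applied to largest allocation (Becker): Becker becomes $1,800.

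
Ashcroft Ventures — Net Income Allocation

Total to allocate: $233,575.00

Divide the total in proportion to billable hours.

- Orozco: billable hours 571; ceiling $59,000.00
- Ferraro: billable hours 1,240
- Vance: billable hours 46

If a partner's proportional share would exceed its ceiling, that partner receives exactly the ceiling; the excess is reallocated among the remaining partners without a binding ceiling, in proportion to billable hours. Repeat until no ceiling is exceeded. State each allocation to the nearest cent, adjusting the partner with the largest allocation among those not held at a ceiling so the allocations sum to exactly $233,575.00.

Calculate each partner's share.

Combined billable hours = 1,857.
Proportional shares (ignoring caps): Orozco 71,820.8535; Ferraro 155,968.2283; Vance 5,785.9181.
Held at cap: Orozco ($59,000.00); remaining pool $174,575.00 reallocated over remaining billable hours 1,286.
Shares after redistribution: Ferraro 168,330.4821 → $168,330.48; Vance 6,244.5179 → $6,244.52.

Orozco: $59,000.00; Ferraro: $168,330.48; Vance: $6,244.52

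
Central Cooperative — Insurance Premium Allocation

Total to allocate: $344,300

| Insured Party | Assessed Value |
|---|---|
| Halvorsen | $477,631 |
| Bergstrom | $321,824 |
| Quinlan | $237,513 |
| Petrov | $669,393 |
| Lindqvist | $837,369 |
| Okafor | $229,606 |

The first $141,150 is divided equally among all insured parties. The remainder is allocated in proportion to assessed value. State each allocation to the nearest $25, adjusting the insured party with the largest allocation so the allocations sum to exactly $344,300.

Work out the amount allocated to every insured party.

Halvorsen: $58,500; Bergstrom: $47,100; Quinlan: $40,925; Petrov: $72,550; Lindqvist: $84,875; Okafor: $40,350

$141,150 shared equally gives $23,525 per insured party.
Remainder $203,150 by assessed value (total 2,773,336): Halvorsen 34,987.01 → $34,975; Bergstrom 23,573.97 → $23,575; Quinlan 17,398.10 → $17,400; Petrov 49,033.79 → $49,025; Lindqvist 61,338.23 → $61,350; Okafor 16,818.90 → $16,825.
Totals: Halvorsen $23,525 + $34,975 = $58,500; Bergstrom $23,525 + $23,575 = $47,100; Quinlan $23,525 + $17,400 = $40,925; Petrov $23,525 + $49,025 = $72,550; Lindqvist $23,525 + $61,350 = $84,875; Okafor $23,525 + $16,825 = $40,350.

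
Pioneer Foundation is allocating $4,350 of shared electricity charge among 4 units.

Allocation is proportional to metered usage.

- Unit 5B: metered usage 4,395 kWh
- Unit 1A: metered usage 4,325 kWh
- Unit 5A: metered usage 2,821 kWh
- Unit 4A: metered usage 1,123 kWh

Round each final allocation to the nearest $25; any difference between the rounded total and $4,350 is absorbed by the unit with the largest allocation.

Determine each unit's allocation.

Total metered usage = 12,664.
Unrounded shares: Unit 5B 4,395/12,664 × $4,350 = 1,509.65; Unit 1A 4,325/12,664 × $4,350 = 1,485.61; Unit 5A 2,821/12,664 × $4,350 = 968.99; Unit 4A 1,123/12,664 × $4,350 = 385.74.
After rounding ($25): Unit 5B $1,500; Unit 1A $1,475; Unit 5A $975; Unit 4A $375. Sum = $4,325.
Difference $4,350 − $4,325 = +$25 applied to largest allocation (Unit 5B): Unit 5B becomes $1,525.

Unit 5B: $1,525 · Unit 1A: $1,475 · Unit 5A: $975 · Unit 4A: $375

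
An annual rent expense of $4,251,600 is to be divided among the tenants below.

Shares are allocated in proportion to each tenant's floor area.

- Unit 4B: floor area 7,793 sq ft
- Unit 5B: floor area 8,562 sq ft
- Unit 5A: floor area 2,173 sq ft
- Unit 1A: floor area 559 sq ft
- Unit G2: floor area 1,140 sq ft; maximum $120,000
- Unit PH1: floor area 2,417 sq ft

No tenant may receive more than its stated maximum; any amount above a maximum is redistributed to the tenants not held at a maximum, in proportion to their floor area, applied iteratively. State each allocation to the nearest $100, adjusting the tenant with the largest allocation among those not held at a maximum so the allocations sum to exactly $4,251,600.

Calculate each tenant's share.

Unit 4B: $1,497,300 · Unit 5B: $1,645,000 · Unit 5A: $417,500 · Unit 1A: $107,400 · Unit G2: $120,000 · Unit PH1: $464,400

Combined floor area = 22,644.
Proportional shares (ignoring caps): Unit 4B 1,463,200.79; Unit 5B 1,607,586.96; Unit 5A 407,998.89; Unit 1A 104,956.92; Unit G2 214,044.52; Unit PH1 453,811.92.
Cap binds for Unit G2 ($120,000); balance $4,131,600 reallocated over remaining floor area 21,504.
Redistributed shares: Unit 4B 1,497,282.31 → $1,497,300; Unit 5B 1,645,031.58 → $1,645,000; Unit 5A 417,502.18 → $417,500; Unit 1A 107,401.62 → $107,400; Unit PH1 464,382.31 → $464,400.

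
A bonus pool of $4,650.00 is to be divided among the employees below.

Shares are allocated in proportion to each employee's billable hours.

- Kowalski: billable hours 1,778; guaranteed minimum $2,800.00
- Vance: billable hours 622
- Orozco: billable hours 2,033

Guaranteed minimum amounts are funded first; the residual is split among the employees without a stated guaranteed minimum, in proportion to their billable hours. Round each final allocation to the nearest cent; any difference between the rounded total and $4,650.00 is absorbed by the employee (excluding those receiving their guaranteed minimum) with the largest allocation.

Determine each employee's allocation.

Fund the minimums — Kowalski $2,800.00. Residual $1,850.00.
Residual split over remaining billable hours 2,655: Vance 433.4087 → $433.41; Orozco 1,416.5913 → $1,416.59.

Kowalski: $2,800.00; Vance: $433.41; Orozco: $1,416.59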